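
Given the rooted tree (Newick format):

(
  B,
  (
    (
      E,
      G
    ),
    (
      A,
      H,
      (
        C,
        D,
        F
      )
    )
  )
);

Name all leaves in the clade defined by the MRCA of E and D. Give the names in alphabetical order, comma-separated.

Tracing E: it sits inside (E,G).
Tracing D: it sits inside (C,D,F).
The smallest clade enclosing both is ((E,G),(A,H,(C,D,F))); the answer is its 7 terminal taxa in alphabetical order.

A, C, D, E, F, G, H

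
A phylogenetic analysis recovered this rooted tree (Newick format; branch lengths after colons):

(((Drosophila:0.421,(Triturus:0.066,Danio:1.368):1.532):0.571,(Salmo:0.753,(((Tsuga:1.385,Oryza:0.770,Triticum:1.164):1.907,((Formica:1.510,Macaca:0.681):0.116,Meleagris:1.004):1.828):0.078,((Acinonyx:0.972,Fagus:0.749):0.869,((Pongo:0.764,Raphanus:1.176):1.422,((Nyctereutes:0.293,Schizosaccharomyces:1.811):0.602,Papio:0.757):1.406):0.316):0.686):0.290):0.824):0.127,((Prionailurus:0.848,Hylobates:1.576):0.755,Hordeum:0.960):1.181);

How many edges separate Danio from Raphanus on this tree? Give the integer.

9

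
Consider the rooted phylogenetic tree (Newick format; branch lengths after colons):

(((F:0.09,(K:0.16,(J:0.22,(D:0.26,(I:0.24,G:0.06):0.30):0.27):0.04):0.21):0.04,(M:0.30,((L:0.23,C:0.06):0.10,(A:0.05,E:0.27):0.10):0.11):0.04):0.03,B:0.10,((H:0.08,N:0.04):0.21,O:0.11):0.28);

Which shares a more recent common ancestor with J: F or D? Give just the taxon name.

D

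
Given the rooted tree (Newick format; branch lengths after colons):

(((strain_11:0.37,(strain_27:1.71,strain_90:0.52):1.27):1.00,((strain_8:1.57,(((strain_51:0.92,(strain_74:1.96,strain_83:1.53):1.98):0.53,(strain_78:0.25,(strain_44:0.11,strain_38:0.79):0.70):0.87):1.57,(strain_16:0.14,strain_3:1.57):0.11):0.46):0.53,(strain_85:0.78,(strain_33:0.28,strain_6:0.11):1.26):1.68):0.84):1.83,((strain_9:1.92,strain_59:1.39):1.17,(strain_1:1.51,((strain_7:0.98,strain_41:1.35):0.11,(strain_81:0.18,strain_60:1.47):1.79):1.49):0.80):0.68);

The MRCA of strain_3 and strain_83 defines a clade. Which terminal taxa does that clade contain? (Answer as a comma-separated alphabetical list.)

Tracing strain_3: it sits inside (strain_16,strain_3).
Tracing strain_83: it sits inside (strain_74,strain_83).
The smallest clade enclosing both is (((strain_51,(strain_74,strain_83)),(strain_78,(strain_44,strain_38))),(strain_16,strain_3)); the answer is its 8 terminal taxa in alphabetical order.

strain_16, strain_3, strain_38, strain_44, strain_51, strain_74, strain_78, strain_83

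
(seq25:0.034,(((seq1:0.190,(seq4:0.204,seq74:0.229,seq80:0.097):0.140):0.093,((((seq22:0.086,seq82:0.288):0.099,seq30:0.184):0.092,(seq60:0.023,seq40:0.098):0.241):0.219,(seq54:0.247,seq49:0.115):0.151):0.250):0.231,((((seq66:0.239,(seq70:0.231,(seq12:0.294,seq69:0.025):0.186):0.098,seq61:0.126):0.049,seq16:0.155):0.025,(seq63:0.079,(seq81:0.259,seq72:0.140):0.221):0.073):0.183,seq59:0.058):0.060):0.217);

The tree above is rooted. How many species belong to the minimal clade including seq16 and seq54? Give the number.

The MRCA of seq16 and seq54 is the node subtending (((seq1,(seq4,seq74,seq80)),((((seq22,seq82),seq30),(seq60,seq40)),(seq54,seq49))),((((seq66,(seq70,(seq12,seq69)),seq61),seq16),(seq63,(seq81,seq72))),seq59)).
That clade contains 21 terminal taxa: seq1, seq12, seq16, seq22, seq30, seq4, seq40, seq49, seq54, seq59, seq60, seq61, seq63, seq66, seq69, seq70, seq72, seq74, seq80, seq81, seq82.

21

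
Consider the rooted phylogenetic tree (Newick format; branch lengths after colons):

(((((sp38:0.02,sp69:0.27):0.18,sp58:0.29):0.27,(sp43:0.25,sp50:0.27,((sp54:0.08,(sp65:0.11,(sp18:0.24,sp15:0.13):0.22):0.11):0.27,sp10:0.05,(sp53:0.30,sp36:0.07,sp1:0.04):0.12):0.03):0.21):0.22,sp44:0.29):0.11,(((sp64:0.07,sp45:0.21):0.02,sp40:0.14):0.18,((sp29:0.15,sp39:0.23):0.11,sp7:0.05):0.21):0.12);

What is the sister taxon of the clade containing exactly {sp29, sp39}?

The clade containing exactly {sp29, sp39} attaches to the tree at the node subtending ((sp29,sp39),sp7).
The other lineage descending from that same node — the sister group — is the single tip sp7.

sp7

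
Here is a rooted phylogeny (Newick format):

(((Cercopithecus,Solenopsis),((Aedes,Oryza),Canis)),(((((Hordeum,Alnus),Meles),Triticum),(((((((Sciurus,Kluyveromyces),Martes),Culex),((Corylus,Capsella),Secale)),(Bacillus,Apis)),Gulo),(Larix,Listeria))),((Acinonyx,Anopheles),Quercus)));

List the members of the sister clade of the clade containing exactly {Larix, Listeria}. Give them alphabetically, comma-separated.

The clade containing exactly {Larix, Listeria} attaches to the tree at the node subtending (((((((Sciurus,Kluyveromyces),Martes),Culex),((Corylus,Capsella),Secale)),(Bacillus,Apis)),Gulo),(Larix,Listeria)).
The other lineage descending from that same node — the sister group — is ((((((Sciurus,Kluyveromyces),Martes),Culex),((Corylus,Capsella),Secale)),(Bacillus,Apis)),Gulo); its 10 tips in alphabetical order are the answer.

Apis, Bacillus, Capsella, Corylus, Culex, Gulo, Kluyveromyces, Martes, Sciurus, Secale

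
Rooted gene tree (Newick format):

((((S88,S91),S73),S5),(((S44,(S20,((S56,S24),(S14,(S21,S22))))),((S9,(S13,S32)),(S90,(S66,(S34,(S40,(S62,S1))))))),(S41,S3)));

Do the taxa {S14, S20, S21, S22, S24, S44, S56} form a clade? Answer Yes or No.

Yes

The most recent common ancestor of these taxa subtends (S44,(S20,((S56,S24),(S14,(S21,S22))))).
That clade has exactly 7 tips — every listed taxon and nothing else — so the group is monophyletic.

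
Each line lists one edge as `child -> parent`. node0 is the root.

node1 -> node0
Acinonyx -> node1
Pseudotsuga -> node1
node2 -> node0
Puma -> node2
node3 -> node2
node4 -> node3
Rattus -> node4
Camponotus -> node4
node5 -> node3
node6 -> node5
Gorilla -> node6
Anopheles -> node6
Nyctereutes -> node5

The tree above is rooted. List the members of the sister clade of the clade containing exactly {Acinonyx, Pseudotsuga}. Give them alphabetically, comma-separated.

The clade containing exactly {Acinonyx, Pseudotsuga} attaches directly to the root of the tree.
The other lineage descending from that same node — the sister group — is (Puma,((Rattus,Camponotus),((Gorilla,Anopheles),Nyctereutes))); its 6 tips in alphabetical order are the answer.

Anopheles, Camponotus, Gorilla, Nyctereutes, Puma, Rattus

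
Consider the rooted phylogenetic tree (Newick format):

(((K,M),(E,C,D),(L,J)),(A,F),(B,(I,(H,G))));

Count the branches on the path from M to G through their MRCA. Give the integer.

7

The MRCA of M and G is the root of the tree.
From M up to that node: 3 branches. From G up to the same node: 4 branches. Total: 3 + 4 = 7.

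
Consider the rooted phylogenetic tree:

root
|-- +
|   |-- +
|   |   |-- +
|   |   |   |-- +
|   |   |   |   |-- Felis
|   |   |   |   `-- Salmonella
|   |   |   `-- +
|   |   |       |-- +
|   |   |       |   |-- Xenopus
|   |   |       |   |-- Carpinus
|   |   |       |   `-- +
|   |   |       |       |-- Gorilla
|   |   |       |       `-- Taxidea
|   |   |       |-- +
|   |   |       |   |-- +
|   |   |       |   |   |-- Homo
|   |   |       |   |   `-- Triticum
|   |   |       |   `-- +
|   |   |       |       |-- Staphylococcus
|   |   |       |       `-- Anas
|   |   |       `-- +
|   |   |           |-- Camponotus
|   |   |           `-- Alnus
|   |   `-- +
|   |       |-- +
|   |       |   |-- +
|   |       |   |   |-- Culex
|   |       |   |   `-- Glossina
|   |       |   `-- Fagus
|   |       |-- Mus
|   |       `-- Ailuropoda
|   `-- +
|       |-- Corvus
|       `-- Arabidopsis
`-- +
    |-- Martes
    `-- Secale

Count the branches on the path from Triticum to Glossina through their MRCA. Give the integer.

The MRCA of Triticum and Glossina is the node subtending (((Felis,Salmonella),((Xenopus,Carpinus,(Gorilla,Taxidea)),((Homo,Triticum),(Staphylococcus,Anas)),(Camponotus,Alnus))),(((Culex,Glossina),Fagus),Mus,Ailuropoda)).
From Triticum up to that node: 5 branches. From Glossina up to the same node: 4 branches. Total: 5 + 4 = 9.

9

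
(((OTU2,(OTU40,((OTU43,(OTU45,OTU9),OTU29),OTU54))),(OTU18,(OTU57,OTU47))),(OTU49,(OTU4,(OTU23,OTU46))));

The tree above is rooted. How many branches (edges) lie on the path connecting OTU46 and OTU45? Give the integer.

11

The MRCA of OTU46 and OTU45 is the root of the tree.
From OTU46 up to that node: 4 branches. From OTU45 up to the same node: 7 branches. Total: 4 + 7 = 11.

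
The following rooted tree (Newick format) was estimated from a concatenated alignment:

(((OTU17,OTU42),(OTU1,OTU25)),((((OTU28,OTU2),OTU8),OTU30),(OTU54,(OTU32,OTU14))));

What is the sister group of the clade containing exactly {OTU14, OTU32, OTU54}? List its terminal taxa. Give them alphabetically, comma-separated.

OTU2, OTU28, OTU30, OTU8

The clade containing exactly {OTU14, OTU32, OTU54} attaches to the tree at the node subtending ((((OTU28,OTU2),OTU8),OTU30),(OTU54,(OTU32,OTU14))).
The other lineage descending from that same node — the sister group — is (((OTU28,OTU2),OTU8),OTU30); its 4 tips in alphabetical order are the answer.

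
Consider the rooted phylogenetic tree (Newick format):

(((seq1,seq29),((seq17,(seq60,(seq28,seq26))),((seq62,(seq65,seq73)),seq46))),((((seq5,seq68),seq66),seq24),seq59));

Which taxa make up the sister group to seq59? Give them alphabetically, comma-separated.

seq59 attaches to the tree at the node subtending ((((seq5,seq68),seq66),seq24),seq59).
The other lineage descending from that same node — the sister group — is (((seq5,seq68),seq66),seq24); its 4 tips in alphabetical order are the answer.

seq24, seq5, seq66, seq68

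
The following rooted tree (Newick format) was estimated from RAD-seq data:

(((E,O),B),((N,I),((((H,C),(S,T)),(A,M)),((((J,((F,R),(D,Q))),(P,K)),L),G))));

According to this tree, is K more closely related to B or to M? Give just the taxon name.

M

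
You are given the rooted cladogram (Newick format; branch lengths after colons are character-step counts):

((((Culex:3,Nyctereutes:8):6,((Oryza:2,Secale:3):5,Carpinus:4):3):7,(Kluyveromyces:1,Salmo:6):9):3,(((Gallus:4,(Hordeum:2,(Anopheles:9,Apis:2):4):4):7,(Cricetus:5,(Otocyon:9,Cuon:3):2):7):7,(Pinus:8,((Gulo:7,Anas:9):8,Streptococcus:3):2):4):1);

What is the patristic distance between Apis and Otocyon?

35

The path runs Apis → … → MRCA → … → Otocyon; the MRCA is the node subtending ((Gallus,(Hordeum,(Anopheles,Apis))),(Cricetus,(Otocyon,Cuon))).
Branch lengths along that path: 2 + 4 + 4 + 7 + 7 + 2 + 9 = 35.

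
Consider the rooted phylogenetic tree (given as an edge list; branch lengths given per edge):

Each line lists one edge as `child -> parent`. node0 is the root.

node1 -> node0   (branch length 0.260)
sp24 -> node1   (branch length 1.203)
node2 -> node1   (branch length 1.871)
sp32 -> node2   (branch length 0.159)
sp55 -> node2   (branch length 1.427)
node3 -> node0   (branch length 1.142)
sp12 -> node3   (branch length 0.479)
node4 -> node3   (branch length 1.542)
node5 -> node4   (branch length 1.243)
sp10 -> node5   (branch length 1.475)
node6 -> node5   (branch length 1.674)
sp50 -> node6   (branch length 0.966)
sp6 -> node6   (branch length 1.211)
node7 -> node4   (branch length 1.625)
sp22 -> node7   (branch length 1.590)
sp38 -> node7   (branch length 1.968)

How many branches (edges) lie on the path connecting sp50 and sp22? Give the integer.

The MRCA of sp50 and sp22 is the node subtending ((sp10,(sp50,sp6)),(sp22,sp38)).
From sp50 up to that node: 3 branches. From sp22 up to the same node: 2 branches. Total: 3 + 2 = 5.

5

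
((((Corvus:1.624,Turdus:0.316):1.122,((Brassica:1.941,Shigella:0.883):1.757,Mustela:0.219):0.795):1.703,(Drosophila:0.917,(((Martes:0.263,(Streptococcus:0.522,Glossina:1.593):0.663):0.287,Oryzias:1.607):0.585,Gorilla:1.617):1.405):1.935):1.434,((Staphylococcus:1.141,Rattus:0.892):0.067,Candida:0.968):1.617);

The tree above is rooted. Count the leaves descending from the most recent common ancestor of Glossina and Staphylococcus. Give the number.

The MRCA of Glossina and Staphylococcus is the root, so the clade is the entire tree.
That clade contains 14 terminal taxa: Brassica, Candida, Corvus, Drosophila, Glossina, Gorilla, Martes, Mustela, Oryzias, Rattus, Shigella, Staphylococcus, Streptococcus, Turdus.

14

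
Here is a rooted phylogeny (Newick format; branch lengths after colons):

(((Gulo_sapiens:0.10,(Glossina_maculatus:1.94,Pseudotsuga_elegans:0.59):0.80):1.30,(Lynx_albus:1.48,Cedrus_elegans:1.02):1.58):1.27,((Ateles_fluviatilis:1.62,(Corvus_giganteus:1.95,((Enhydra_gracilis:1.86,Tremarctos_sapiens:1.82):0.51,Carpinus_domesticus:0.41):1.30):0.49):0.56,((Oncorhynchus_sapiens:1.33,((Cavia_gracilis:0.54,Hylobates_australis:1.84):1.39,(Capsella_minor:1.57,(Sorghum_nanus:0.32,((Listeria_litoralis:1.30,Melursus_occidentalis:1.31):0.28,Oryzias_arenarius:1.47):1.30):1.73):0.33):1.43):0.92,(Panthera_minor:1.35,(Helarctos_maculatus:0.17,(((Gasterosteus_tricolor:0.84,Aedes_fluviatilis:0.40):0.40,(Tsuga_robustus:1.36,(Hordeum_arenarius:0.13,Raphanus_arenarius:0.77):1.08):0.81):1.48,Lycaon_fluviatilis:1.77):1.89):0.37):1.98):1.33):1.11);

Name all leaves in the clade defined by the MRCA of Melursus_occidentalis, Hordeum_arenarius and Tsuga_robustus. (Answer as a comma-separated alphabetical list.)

Aedes_fluviatilis, Capsella_minor, Cavia_gracilis, Gasterosteus_tricolor, Helarctos_maculatus, Hordeum_arenarius, Hylobates_australis, Listeria_litoralis, Lycaon_fluviatilis, Melursus_occidentalis, Oncorhynchus_sapiens, Oryzias_arenarius, Panthera_minor, Raphanus_arenarius, Sorghum_nanus, Tsuga_robustus

Tracing Melursus_occidentalis: it sits inside (Listeria_litoralis,Melursus_occidentalis).
Tracing Hordeum_arenarius: it sits inside (Hordeum_arenarius,Raphanus_arenarius).
Tracing Tsuga_robustus: it sits inside (Tsuga_robustus,(Hordeum_arenarius,Raphanus_arenarius)).
The smallest clade enclosing all 3 is ((Oncorhynchus_sapiens,((Cavia_gracilis,Hylobates_australis),(Capsella_minor,(Sorghum_nanus,((Listeria_litoralis,Melursus_occidentalis),Oryzias_arenarius))))),(Panthera_minor,(Helarctos_maculatus,(((Gasterosteus_tricolor,Aedes_fluviatilis),(Tsuga_robustus,(Hordeum_arenarius,Raphanus_arenarius))),Lycaon_fluviatilis)))); the answer is its 16 terminal taxa in alphabetical order.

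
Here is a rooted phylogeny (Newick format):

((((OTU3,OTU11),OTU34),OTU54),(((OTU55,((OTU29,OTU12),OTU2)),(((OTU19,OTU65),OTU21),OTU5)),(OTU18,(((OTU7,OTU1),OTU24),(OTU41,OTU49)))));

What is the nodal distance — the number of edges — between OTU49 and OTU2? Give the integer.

The MRCA of OTU49 and OTU2 is the node subtending (((OTU55,((OTU29,OTU12),OTU2)),(((OTU19,OTU65),OTU21),OTU5)),(OTU18,(((OTU7,OTU1),OTU24),(OTU41,OTU49)))).
From OTU49 up to that node: 4 branches. From OTU2 up to the same node: 4 branches. Total: 4 + 4 = 8.

8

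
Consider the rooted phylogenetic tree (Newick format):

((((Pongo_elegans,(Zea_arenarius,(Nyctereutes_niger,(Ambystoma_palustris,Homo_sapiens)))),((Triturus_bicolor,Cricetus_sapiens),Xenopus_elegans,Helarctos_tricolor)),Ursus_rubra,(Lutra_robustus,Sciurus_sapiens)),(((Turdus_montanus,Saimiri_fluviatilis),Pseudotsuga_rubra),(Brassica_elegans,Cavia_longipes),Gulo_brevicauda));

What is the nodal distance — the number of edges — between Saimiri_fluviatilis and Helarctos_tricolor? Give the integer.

8

The MRCA of Saimiri_fluviatilis and Helarctos_tricolor is the root of the tree.
From Saimiri_fluviatilis up to that node: 4 branches. From Helarctos_tricolor up to the same node: 4 branches. Total: 4 + 4 = 8.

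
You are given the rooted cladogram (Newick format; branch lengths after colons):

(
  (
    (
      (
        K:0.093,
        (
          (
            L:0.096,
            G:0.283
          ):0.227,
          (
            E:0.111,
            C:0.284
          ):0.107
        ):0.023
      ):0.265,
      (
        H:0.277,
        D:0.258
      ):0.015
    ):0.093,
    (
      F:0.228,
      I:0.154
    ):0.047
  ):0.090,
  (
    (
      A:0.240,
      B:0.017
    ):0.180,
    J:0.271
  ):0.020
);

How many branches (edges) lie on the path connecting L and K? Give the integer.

4

The MRCA of L and K is the node subtending (K,((L,G),(E,C))).
From L up to that node: 3 branches. From K up to the same node: 1 branch. Total: 3 + 1 = 4.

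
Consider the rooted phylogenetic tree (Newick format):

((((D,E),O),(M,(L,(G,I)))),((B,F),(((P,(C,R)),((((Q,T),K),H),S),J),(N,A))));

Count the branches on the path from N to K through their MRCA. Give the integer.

The MRCA of N and K is the node subtending (((P,(C,R)),((((Q,T),K),H),S),J),(N,A)).
From N up to that node: 2 branches. From K up to the same node: 5 branches. Total: 2 + 5 = 7.

7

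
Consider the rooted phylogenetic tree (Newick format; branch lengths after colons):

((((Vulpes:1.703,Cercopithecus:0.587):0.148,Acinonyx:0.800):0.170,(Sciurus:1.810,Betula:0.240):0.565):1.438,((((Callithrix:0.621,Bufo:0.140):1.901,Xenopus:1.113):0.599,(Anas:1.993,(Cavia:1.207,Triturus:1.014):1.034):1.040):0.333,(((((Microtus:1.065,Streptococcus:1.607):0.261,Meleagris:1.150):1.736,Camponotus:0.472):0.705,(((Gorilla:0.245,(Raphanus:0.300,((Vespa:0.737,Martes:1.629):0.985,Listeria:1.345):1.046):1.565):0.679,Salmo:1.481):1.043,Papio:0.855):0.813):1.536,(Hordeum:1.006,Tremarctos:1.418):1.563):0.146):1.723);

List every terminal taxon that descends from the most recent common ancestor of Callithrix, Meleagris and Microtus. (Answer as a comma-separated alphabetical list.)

Tracing Callithrix: it sits inside (Callithrix,Bufo).
Tracing Meleagris: it sits inside ((Microtus,Streptococcus),Meleagris).
Tracing Microtus: it sits inside (Microtus,Streptococcus).
The smallest clade enclosing all 3 is ((((Callithrix,Bufo),Xenopus),(Anas,(Cavia,Triturus))),(((((Microtus,Streptococcus),Meleagris),Camponotus),(((Gorilla,(Raphanus,((Vespa,Martes),Listeria))),Salmo),Papio)),(Hordeum,Tremarctos))); the answer is its 19 terminal taxa in alphabetical order.

Anas, Bufo, Callithrix, Camponotus, Cavia, Gorilla, Hordeum, Listeria, Martes, Meleagris, Microtus, Papio, Raphanus, Salmo, Streptococcus, Tremarctos, Triturus, Vespa, Xenopus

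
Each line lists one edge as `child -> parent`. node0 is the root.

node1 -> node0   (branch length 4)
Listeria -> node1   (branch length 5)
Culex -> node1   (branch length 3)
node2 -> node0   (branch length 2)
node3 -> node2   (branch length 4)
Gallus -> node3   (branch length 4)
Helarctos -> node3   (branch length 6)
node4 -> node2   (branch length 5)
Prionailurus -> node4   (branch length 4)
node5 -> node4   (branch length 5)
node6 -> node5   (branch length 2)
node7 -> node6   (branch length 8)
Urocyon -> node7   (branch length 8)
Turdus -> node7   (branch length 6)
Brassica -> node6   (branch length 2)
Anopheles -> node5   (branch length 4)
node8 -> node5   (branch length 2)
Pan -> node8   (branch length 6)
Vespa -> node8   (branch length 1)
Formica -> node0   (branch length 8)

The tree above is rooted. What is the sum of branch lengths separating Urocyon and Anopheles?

22

The path runs Urocyon → … → MRCA → … → Anopheles; the MRCA is the node subtending (((Urocyon,Turdus),Brassica),Anopheles,(Pan,Vespa)).
Branch lengths along that path: 8 + 8 + 2 + 4 = 22.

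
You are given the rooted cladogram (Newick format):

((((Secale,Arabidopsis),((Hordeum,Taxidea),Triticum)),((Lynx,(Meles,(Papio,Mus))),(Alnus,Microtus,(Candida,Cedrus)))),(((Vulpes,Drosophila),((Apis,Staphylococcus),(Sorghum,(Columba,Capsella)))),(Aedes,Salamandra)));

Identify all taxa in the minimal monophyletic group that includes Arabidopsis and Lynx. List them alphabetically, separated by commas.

Tracing Arabidopsis: it sits inside (Secale,Arabidopsis).
Tracing Lynx: it sits inside (Lynx,(Meles,(Papio,Mus))).
The smallest clade enclosing both is (((Secale,Arabidopsis),((Hordeum,Taxidea),Triticum)),((Lynx,(Meles,(Papio,Mus))),(Alnus,Microtus,(Candida,Cedrus)))); the answer is its 13 terminal taxa in alphabetical order.

Alnus, Arabidopsis, Candida, Cedrus, Hordeum, Lynx, Meles, Microtus, Mus, Papio, Secale, Taxidea, Triticum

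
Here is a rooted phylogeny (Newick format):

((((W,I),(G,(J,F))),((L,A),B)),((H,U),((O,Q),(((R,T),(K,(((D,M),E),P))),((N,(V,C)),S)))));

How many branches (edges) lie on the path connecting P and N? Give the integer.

The MRCA of P and N is the node subtending (((R,T),(K,(((D,M),E),P))),((N,(V,C)),S)).
From P up to that node: 4 branches. From N up to the same node: 3 branches. Total: 4 + 3 = 7.

7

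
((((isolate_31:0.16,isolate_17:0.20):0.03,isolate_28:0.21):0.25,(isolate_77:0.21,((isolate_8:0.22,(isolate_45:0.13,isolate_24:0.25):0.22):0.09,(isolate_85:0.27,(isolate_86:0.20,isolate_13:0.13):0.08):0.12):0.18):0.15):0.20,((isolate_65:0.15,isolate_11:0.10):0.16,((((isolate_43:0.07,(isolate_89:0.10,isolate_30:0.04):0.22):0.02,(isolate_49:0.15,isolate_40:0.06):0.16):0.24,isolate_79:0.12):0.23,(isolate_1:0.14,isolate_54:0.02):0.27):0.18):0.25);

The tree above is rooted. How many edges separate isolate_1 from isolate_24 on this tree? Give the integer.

The MRCA of isolate_1 and isolate_24 is the root of the tree.
From isolate_1 up to that node: 4 branches. From isolate_24 up to the same node: 6 branches. Total: 4 + 6 = 10.

10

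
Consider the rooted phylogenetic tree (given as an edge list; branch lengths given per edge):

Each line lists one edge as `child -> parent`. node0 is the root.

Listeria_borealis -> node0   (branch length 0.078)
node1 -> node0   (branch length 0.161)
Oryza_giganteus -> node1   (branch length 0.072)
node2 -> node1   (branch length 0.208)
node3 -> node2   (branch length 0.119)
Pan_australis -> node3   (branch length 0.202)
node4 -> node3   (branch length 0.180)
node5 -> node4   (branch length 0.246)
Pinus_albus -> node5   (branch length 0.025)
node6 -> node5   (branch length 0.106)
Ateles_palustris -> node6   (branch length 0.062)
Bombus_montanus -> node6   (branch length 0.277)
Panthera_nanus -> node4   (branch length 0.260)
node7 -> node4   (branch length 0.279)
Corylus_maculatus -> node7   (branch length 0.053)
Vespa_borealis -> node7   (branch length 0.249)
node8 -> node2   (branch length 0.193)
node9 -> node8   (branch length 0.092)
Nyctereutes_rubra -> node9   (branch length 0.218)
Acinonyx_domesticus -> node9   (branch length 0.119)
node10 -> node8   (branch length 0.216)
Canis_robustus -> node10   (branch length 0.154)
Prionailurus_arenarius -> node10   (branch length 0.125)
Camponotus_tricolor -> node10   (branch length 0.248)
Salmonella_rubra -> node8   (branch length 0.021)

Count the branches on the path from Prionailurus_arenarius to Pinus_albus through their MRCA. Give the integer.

7

The MRCA of Prionailurus_arenarius and Pinus_albus is the node subtending ((Pan_australis,((Pinus_albus,(Ateles_palustris,Bombus_montanus)),Panthera_nanus,(Corylus_maculatus,Vespa_borealis))),((Nyctereutes_rubra,Acinonyx_domesticus),(Canis_robustus,Prionailurus_arenarius,Camponotus_tricolor),Salmonella_rubra)).
From Prionailurus_arenarius up to that node: 3 branches. From Pinus_albus up to the same node: 4 branches. Total: 3 + 4 = 7.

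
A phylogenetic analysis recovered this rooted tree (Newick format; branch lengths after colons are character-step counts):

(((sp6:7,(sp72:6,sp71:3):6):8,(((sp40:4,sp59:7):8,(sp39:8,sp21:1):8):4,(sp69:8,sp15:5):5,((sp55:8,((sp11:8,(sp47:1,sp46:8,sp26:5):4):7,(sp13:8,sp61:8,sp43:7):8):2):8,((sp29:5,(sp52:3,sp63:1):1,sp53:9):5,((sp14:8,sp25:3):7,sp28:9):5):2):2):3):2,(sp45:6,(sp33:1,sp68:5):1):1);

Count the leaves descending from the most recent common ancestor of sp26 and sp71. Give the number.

24

The MRCA of sp26 and sp71 is the node subtending ((sp6,(sp72,sp71)),(((sp40,sp59),(sp39,sp21)),(sp69,sp15),((sp55,((sp11,(sp47,sp46,sp26)),(sp13,sp61,sp43))),((sp29,(sp52,sp63),sp53),((sp14,sp25),sp28))))).
That clade contains 24 terminal taxa: sp11, sp13, sp14, sp15, sp21, sp25, sp26, sp28, sp29, sp39, sp40, sp43, sp46, sp47, sp52, sp53, sp55, sp59, sp6, sp61, sp63, sp69, sp71, sp72.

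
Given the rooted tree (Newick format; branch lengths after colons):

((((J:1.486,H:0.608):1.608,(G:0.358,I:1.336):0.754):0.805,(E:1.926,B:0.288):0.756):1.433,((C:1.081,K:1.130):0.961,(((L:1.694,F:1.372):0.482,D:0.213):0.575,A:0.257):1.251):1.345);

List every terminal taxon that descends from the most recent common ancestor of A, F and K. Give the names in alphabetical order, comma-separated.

A, C, D, F, K, L

Tracing A: it sits inside (((L,F),D),A).
Tracing F: it sits inside (L,F).
Tracing K: it sits inside (C,K).
The smallest clade enclosing all 3 is ((C,K),(((L,F),D),A)); the answer is its 6 terminal taxa in alphabetical order.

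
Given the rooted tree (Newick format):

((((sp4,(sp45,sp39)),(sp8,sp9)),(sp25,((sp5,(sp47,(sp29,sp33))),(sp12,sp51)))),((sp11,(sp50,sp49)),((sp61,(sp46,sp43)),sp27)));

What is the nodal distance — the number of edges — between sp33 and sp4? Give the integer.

9

The MRCA of sp33 and sp4 is the node subtending (((sp4,(sp45,sp39)),(sp8,sp9)),(sp25,((sp5,(sp47,(sp29,sp33))),(sp12,sp51)))).
From sp33 up to that node: 6 branches. From sp4 up to the same node: 3 branches. Total: 6 + 3 = 9.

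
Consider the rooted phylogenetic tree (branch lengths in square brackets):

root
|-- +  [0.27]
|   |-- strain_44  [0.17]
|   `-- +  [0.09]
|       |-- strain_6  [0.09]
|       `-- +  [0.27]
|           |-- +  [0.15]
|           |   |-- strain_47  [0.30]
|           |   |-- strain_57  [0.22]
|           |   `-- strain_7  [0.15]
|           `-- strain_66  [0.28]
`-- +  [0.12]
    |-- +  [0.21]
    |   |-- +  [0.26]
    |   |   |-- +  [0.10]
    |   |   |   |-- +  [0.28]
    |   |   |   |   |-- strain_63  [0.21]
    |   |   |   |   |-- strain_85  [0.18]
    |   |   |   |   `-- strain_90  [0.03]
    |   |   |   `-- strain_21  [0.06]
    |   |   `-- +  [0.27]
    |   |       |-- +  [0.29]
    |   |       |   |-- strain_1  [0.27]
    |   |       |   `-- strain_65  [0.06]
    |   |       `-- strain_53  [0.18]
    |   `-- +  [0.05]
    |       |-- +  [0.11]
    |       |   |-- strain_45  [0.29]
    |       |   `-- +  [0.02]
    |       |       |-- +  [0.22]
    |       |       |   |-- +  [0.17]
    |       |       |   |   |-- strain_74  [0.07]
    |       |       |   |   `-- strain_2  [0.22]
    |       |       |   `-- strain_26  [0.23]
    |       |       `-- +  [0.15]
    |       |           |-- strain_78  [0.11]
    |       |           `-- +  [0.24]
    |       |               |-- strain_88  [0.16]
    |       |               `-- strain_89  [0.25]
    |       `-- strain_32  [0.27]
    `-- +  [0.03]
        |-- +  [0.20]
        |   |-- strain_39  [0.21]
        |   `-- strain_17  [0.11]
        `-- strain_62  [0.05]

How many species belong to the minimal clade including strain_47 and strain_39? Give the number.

The MRCA of strain_47 and strain_39 is the root, so the clade is the entire tree.
That clade contains 24 terminal taxa: strain_1, strain_17, strain_2, strain_21, strain_26, strain_32, strain_39, strain_44, strain_45, strain_47, strain_53, strain_57, strain_6, strain_62, strain_63, strain_65, strain_66, strain_7, strain_74, strain_78, strain_85, strain_88, strain_89, strain_90.

24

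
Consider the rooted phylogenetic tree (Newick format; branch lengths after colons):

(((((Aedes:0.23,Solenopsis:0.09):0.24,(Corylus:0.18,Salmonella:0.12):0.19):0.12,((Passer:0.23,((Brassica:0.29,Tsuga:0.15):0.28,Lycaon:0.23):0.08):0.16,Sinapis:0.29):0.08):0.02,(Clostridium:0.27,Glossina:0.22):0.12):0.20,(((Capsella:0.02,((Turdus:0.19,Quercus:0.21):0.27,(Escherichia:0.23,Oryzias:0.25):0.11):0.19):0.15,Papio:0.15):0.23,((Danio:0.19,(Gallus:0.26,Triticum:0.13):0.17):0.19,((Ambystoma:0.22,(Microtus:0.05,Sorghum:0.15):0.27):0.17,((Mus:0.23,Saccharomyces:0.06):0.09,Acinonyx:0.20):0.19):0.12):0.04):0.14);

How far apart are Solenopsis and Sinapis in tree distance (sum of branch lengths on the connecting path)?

0.82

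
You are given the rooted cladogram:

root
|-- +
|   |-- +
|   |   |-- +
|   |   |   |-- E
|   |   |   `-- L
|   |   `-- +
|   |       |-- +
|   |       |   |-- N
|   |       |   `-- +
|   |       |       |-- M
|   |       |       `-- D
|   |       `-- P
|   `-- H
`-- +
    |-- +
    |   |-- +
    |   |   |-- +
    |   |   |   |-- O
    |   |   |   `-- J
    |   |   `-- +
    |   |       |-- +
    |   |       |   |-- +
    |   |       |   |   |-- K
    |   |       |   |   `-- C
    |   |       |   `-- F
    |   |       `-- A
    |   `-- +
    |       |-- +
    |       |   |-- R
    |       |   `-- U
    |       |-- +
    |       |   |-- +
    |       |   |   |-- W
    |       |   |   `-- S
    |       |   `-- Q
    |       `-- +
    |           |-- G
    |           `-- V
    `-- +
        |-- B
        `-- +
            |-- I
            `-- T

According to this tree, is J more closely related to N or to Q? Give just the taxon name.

Q

The MRCA of J and Q subtends (((O,J),(((K,C),F),A)),((R,U),((W,S),Q),(G,V))) (13 taxa).
The MRCA of J and N is the root, subtending the entire tree (23 taxa).
The first is nested inside the second, so J shares a more recent common ancestor with Q.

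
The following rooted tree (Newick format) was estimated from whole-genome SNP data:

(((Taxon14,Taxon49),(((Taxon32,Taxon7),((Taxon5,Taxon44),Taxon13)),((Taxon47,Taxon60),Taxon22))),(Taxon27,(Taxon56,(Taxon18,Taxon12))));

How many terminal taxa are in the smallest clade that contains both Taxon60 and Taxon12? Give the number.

The MRCA of Taxon60 and Taxon12 is the root, so the clade is the entire tree.
That clade contains 14 terminal taxa: Taxon12, Taxon13, Taxon14, Taxon18, Taxon22, Taxon27, Taxon32, Taxon44, Taxon47, Taxon49, Taxon5, Taxon56, Taxon60, Taxon7.

14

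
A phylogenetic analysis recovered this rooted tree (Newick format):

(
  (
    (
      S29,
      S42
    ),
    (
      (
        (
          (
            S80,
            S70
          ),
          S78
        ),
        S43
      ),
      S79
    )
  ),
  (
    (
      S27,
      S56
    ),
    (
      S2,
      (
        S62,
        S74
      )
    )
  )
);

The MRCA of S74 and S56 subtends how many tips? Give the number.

The MRCA of S74 and S56 is the node subtending ((S27,S56),(S2,(S62,S74))).
That clade contains 5 terminal taxa: S2, S27, S56, S62, S74.

5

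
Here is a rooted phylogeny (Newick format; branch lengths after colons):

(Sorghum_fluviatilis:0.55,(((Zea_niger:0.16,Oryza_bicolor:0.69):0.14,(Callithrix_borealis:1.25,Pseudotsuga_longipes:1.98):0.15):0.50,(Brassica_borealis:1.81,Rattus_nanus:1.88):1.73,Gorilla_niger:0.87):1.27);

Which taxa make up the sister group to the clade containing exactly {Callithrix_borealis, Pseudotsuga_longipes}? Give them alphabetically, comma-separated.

The clade containing exactly {Callithrix_borealis, Pseudotsuga_longipes} attaches to the tree at the node subtending ((Zea_niger,Oryza_bicolor),(Callithrix_borealis,Pseudotsuga_longipes)).
The other lineage descending from that same node — the sister group — is (Zea_niger,Oryza_bicolor); its 2 tips in alphabetical order are the answer.

Oryza_bicolor, Zea_niger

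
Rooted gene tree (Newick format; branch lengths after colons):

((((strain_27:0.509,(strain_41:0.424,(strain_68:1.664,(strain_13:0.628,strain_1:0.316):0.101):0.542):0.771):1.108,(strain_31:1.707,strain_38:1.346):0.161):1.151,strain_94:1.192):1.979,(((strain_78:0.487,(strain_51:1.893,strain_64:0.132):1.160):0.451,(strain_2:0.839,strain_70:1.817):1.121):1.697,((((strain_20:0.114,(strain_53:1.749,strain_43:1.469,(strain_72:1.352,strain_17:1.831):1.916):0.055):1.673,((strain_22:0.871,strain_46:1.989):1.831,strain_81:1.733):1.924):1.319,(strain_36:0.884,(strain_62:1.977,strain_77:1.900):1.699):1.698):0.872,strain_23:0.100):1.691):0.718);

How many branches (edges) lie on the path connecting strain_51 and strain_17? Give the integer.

The MRCA of strain_51 and strain_17 is the node subtending (((strain_78,(strain_51,strain_64)),(strain_2,strain_70)),((((strain_20,(strain_53,strain_43,(strain_72,strain_17))),((strain_22,strain_46),strain_81)),(strain_36,(strain_62,strain_77))),strain_23)).
From strain_51 up to that node: 4 branches. From strain_17 up to the same node: 7 branches. Total: 4 + 7 = 11.

11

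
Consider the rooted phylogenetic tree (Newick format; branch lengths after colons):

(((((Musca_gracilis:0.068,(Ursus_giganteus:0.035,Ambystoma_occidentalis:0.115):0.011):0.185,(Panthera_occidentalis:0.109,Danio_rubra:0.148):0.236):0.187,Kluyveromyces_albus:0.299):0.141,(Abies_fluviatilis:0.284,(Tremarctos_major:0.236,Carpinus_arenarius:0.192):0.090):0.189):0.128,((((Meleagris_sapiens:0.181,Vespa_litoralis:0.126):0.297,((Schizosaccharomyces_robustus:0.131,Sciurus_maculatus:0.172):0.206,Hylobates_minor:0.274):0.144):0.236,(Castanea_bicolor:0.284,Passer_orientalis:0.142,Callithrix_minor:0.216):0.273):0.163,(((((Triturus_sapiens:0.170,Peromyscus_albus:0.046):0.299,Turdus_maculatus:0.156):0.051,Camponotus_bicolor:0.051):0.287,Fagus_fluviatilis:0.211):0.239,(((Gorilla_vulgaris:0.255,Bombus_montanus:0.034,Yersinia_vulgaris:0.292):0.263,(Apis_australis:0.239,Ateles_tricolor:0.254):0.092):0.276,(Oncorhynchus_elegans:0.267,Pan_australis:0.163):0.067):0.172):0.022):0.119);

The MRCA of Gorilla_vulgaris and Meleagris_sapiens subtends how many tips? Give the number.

20

The MRCA of Gorilla_vulgaris and Meleagris_sapiens is the node subtending ((((Meleagris_sapiens,Vespa_litoralis),((Schizosaccharomyces_robustus,Sciurus_maculatus),Hylobates_minor)),(Castanea_bicolor,Passer_orientalis,Callithrix_minor)),(((((Triturus_sapiens,Peromyscus_albus),Turdus_maculatus),Camponotus_bicolor),Fagus_fluviatilis),(((Gorilla_vulgaris,Bombus_montanus,Yersinia_vulgaris),(Apis_australis,Ateles_tricolor)),(Oncorhynchus_elegans,Pan_australis)))).
That clade contains 20 terminal taxa: Apis_australis, Ateles_tricolor, Bombus_montanus, Callithrix_minor, Camponotus_bicolor, Castanea_bicolor, Fagus_fluviatilis, Gorilla_vulgaris, Hylobates_minor, Meleagris_sapiens, Oncorhynchus_elegans, Pan_australis, Passer_orientalis, Peromyscus_albus, Schizosaccharomyces_robustus, Sciurus_maculatus, Triturus_sapiens, Turdus_maculatus, Vespa_litoralis, Yersinia_vulgaris.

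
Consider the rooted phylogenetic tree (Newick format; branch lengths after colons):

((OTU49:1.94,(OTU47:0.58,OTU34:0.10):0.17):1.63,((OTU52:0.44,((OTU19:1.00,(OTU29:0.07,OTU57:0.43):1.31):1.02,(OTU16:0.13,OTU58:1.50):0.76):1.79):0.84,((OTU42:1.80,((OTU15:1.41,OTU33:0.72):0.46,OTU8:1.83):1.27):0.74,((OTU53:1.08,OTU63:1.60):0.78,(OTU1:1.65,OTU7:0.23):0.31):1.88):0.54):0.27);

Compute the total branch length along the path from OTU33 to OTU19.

The path runs OTU33 → … → MRCA → … → OTU19; the MRCA is the node subtending ((OTU52,((OTU19,(OTU29,OTU57)),(OTU16,OTU58))),((OTU42,((OTU15,OTU33),OTU8)),((OTU53,OTU63),(OTU1,OTU7)))).
Branch lengths along that path: 0.72 + 0.46 + 1.27 + 0.74 + 0.54 + 0.84 + 1.79 + 1.02 + 1.00 = 8.38.

8.38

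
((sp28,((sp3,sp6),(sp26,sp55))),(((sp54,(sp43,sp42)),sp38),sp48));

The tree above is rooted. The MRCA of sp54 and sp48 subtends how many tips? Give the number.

5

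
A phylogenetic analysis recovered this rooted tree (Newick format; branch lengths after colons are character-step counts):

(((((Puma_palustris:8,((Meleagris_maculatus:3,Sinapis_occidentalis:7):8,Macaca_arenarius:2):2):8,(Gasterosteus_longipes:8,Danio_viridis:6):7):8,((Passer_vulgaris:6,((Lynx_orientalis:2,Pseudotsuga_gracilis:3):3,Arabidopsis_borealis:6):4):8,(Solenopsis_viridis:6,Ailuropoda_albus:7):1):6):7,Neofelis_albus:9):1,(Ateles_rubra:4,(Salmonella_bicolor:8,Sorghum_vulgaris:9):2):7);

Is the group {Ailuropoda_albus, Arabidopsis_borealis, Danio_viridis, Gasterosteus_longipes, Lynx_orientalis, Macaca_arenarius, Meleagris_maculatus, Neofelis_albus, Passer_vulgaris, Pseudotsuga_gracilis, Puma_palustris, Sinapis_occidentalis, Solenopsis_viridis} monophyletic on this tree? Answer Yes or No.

Yes

The most recent common ancestor of these taxa subtends ((((Puma_palustris,((Meleagris_maculatus,Sinapis_occidentalis),Macaca_arenarius)),(Gasterosteus_longipes,Danio_viridis)),((Passer_vulgaris,((Lynx_orientalis,Pseudotsuga_gracilis),Arabidopsis_borealis)),(Solenopsis_viridis,Ailuropoda_albus))),Neofelis_albus).
That clade has exactly 13 tips — every listed taxon and nothing else — so the group is monophyletic.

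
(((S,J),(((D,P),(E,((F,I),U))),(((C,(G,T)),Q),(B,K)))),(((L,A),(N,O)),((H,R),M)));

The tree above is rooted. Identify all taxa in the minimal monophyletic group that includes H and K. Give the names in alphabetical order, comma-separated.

A, B, C, D, E, F, G, H, I, J, K, L, M, N, O, P, Q, R, S, T, U

Tracing H: it sits inside (H,R).
Tracing K: it sits inside (B,K).
The smallest clade enclosing both is the whole tree (their MRCA is the root), so the answer is all 21 tips in alphabetical order.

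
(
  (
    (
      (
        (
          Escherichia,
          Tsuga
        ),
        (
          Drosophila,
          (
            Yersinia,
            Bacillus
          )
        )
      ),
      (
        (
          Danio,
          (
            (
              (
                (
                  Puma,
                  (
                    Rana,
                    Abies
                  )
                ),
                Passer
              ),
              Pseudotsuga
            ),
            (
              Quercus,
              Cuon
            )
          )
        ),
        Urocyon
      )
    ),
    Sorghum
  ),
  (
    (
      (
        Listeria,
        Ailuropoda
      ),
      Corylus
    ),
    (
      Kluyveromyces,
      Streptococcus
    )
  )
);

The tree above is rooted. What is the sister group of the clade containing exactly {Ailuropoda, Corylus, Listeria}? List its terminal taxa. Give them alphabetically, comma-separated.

The clade containing exactly {Ailuropoda, Corylus, Listeria} attaches to the tree at the node subtending (((Listeria,Ailuropoda),Corylus),(Kluyveromyces,Streptococcus)).
The other lineage descending from that same node — the sister group — is (Kluyveromyces,Streptococcus); its 2 tips in alphabetical order are the answer.

Kluyveromyces, Streptococcus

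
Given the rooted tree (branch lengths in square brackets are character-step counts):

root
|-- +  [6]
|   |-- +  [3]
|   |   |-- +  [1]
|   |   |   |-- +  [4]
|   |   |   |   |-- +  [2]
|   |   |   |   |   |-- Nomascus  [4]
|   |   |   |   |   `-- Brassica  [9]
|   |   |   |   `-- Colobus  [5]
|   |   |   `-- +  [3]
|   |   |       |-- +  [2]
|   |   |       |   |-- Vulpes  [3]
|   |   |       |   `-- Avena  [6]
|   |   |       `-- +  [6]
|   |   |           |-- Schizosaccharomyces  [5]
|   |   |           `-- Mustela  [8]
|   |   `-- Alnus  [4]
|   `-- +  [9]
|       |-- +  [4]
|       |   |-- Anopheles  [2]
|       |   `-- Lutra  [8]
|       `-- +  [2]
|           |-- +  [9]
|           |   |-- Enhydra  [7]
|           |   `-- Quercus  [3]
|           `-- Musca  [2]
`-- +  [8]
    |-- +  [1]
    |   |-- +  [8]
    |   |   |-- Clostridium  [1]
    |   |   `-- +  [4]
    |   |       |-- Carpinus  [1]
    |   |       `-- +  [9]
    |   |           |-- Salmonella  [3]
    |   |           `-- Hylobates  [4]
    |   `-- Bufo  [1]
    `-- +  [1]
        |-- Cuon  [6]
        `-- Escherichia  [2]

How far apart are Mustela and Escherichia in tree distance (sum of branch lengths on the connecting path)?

The path runs Mustela → … → MRCA → … → Escherichia; the MRCA is the root of the tree.
Branch lengths along that path: 8 + 6 + 3 + 1 + 3 + 6 + 8 + 1 + 2 = 38.

38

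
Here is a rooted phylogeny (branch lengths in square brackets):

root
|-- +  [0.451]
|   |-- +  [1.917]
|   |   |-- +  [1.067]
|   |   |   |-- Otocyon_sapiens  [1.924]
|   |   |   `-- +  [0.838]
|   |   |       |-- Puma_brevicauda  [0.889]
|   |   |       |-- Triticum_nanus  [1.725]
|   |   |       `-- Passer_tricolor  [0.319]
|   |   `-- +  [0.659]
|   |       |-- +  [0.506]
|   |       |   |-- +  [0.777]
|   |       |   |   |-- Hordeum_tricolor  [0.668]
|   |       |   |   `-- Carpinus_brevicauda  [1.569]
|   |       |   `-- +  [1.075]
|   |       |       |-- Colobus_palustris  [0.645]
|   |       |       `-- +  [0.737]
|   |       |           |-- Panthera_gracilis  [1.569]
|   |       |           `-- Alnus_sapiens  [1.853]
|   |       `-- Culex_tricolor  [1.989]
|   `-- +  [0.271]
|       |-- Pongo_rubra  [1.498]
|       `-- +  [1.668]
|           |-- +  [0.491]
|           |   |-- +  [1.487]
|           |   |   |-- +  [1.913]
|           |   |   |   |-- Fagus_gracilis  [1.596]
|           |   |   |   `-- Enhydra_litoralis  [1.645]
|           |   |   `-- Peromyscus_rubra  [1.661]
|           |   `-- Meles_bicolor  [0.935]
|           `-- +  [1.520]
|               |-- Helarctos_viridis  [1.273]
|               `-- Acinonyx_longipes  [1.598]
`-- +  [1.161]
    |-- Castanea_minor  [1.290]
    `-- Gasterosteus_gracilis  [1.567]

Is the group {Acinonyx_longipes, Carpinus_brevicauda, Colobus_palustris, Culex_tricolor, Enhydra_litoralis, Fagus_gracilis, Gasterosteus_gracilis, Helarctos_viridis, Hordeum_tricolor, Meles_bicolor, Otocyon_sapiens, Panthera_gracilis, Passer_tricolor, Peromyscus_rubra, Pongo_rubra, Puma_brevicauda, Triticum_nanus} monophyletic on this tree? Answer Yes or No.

The MRCA of the listed taxa is the root, so the smallest clade containing them is the whole tree.
That clade also contains Alnus_sapiens, Castanea_minor, which are not in the proposed group, so the group is not monophyletic.

No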